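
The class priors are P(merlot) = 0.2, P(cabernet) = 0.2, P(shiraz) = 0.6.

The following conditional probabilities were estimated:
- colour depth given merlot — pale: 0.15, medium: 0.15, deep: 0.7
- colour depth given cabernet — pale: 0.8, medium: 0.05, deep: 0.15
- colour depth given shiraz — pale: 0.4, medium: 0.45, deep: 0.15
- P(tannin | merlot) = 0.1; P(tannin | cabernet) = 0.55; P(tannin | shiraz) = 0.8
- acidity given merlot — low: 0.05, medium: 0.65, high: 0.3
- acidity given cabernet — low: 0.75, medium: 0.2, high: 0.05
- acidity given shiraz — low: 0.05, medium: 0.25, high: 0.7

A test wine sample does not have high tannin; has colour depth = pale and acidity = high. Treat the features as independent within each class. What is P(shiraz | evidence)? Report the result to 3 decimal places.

merlot: 0.2 × 0.15 × (1−0.1) × 0.3 = 0.0081
cabernet: 0.2 × 0.8 × (1−0.55) × 0.05 = 0.0036
shiraz: 0.6 × 0.4 × (1−0.8) × 0.7 = 0.0336
P(shiraz | x) = 0.0336 / 0.0453 ≈ 0.742

0.742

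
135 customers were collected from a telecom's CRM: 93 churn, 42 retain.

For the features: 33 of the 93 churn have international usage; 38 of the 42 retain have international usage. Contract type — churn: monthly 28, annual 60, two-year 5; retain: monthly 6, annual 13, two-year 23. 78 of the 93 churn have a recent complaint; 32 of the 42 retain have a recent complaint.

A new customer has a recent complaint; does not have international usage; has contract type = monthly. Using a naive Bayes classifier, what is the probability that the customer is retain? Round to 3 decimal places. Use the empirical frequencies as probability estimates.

0.028

churn: (93/135) × (60/93) × (28/93) × (78/93) ≈ 0.112229
retain: (42/135) × (4/42) × (6/42) × (32/42) ≈ 0.00322499
P(retain | x) = 0.00322499 / 0.11545399 ≈ 0.028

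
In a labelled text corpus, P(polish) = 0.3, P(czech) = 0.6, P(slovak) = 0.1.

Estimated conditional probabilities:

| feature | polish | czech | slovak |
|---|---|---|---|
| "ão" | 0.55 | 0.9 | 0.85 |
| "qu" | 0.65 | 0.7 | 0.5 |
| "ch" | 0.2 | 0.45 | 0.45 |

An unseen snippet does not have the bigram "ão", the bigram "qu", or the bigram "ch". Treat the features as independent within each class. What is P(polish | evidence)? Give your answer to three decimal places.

polish: 0.3 × (1−0.55) × (1−0.65) × (1−0.2) = 0.0378
czech: 0.6 × (1−0.9) × (1−0.7) × (1−0.45) = 0.0099
slovak: 0.1 × (1−0.85) × (1−0.5) × (1−0.45) = 0.004125
P(polish | x) = 0.0378 / 0.051825 ≈ 0.729

0.729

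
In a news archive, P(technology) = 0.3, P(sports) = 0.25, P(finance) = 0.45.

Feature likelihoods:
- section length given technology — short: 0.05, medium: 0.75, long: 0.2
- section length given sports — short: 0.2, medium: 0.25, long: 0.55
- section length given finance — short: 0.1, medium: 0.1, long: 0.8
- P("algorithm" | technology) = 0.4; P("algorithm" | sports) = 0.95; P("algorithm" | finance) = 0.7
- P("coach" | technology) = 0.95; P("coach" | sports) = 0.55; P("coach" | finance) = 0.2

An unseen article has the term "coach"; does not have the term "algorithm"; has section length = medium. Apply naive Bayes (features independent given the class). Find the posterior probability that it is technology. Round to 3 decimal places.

technology: 0.3 × 0.75 × (1−0.4) × 0.95 = 0.12825
sports: 0.25 × 0.25 × (1−0.95) × 0.55 = 0.00171875
finance: 0.45 × 0.1 × (1−0.7) × 0.2 = 0.0027
P(technology | x) = 0.12825 / 0.13266875 ≈ 0.967

0.967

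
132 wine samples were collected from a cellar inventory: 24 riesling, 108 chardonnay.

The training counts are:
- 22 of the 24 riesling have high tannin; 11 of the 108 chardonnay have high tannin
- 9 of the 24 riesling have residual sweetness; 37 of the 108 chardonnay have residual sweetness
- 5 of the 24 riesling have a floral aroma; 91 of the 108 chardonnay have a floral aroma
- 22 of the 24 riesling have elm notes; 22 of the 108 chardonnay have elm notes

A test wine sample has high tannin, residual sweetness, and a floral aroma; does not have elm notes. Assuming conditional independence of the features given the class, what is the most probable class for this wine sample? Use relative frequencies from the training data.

riesling: (24/132) × (22/24) × (9/24) × (5/24) × (2/24) ≈ 0.00108507
chardonnay: (108/132) × (11/108) × (37/108) × (91/108) × (86/108) ≈ 0.0191553
Highest score → chardonnay.

chardonnay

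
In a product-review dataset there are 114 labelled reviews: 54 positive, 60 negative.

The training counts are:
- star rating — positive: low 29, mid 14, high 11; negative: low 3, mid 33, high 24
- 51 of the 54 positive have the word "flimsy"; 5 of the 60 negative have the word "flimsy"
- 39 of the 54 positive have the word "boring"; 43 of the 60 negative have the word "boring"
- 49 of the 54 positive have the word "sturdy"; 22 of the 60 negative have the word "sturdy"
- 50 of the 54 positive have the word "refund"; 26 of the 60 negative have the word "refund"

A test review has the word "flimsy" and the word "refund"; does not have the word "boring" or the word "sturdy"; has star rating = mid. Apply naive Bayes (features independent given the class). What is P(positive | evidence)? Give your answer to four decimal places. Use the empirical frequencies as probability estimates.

0.5956

positive: (54/114) × (14/54) × (51/54) × (15/54) × (5/54) × (50/54) ≈ 0.00276216
negative: (60/114) × (33/60) × (5/60) × (17/60) × (38/60) × (26/60) ≈ 0.00187577
P(positive | x) = 0.00276216 / 0.00463793 ≈ 0.5956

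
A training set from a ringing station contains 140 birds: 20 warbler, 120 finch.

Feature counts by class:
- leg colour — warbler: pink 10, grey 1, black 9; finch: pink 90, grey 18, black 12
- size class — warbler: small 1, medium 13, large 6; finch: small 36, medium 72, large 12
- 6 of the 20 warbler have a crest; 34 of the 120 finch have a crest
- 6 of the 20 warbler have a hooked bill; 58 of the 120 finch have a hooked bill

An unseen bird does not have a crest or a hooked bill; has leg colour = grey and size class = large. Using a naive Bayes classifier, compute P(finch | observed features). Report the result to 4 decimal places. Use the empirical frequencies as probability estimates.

0.8193

warbler: (20/140) × (1/20) × (6/20) × (14/20) × (14/20) = 0.00105
finch: (120/140) × (18/120) × (12/120) × (86/120) × (62/120) ≈ 0.00476071
P(finch | x) = 0.00476071 / 0.00581071 ≈ 0.8193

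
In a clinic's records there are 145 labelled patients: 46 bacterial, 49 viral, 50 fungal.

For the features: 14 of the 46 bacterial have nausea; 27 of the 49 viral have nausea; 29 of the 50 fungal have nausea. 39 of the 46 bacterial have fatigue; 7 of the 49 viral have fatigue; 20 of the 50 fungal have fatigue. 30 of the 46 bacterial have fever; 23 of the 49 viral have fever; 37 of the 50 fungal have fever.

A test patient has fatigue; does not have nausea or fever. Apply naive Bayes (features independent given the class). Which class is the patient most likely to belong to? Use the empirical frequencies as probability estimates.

bacterial: (46/145) × (32/46) × (39/46) × (16/46) ≈ 0.0650805
viral: (49/145) × (22/49) × (7/49) × (26/49) ≈ 0.011501
fungal: (50/145) × (21/50) × (20/50) × (13/50) ≈ 0.0150621
Highest score → bacterial.

bacterial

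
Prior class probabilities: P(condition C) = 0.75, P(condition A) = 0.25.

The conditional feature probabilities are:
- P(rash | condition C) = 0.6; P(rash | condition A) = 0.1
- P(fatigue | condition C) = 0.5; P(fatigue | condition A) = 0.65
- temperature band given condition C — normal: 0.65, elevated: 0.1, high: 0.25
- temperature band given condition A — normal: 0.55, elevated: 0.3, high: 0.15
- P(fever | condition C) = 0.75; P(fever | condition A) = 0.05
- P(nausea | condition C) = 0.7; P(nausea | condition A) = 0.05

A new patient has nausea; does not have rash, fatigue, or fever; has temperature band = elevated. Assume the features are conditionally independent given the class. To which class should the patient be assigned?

condition C

condition C: 0.75 × (1−0.6) × (1−0.5) × 0.1 × (1−0.75) × 0.7 = 0.002625
condition A: 0.25 × (1−0.1) × (1−0.65) × 0.3 × (1−0.05) × 0.05 = 0.0011221875
Highest score → condition C.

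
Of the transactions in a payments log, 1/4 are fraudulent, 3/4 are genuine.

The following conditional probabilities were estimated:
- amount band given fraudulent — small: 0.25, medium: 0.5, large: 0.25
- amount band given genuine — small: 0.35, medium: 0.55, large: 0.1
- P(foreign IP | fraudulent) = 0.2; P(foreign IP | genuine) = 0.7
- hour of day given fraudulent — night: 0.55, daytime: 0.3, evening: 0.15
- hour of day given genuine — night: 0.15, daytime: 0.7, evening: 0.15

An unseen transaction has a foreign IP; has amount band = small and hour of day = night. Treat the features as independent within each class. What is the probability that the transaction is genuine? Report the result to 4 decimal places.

fraudulent: 0.25 × 0.25 × 0.2 × 0.55 = 0.006875
genuine: 0.75 × 0.35 × 0.7 × 0.15 = 0.0275625
P(genuine | x) = 0.0275625 / 0.0344375 ≈ 0.8004

0.8004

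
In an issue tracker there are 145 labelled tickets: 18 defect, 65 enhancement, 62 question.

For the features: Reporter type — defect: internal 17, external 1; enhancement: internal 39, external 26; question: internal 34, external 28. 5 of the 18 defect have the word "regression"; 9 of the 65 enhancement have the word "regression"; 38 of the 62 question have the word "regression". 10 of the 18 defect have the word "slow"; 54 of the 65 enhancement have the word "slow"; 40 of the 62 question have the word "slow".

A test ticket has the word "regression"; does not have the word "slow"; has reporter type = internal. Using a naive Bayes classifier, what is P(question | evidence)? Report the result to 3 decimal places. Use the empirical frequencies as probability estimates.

defect: (18/145) × (17/18) × (5/18) × (8/18) ≈ 0.0144742
enhancement: (65/145) × (39/65) × (9/65) × (11/65) ≈ 0.00630239
question: (62/145) × (34/62) × (38/62) × (22/62) ≈ 0.0509957
P(question | x) = 0.0509957 / 0.07177229 ≈ 0.711

0.711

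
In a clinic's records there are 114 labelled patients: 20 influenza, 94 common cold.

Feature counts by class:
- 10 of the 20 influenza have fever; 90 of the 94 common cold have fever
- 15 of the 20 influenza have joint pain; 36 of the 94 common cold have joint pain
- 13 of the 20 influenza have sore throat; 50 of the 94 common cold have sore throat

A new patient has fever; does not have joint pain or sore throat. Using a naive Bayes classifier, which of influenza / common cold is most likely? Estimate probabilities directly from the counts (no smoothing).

influenza: (20/114) × (10/20) × (5/20) × (7/20) ≈ 0.00767544
common cold: (94/114) × (90/94) × (58/94) × (44/94) ≈ 0.228015
Highest score → common cold.

common cold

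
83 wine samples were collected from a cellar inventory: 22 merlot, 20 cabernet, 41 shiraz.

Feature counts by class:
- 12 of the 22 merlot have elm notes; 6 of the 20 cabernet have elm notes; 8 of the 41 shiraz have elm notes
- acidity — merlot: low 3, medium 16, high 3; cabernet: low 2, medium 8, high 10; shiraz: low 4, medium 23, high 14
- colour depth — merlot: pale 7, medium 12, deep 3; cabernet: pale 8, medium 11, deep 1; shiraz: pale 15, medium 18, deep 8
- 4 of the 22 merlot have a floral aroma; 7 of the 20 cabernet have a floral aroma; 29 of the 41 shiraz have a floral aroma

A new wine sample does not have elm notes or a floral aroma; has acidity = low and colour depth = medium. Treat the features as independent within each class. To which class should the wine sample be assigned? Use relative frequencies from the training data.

merlot: (22/83) × (10/22) × (3/22) × (12/22) × (18/22) ≈ 0.00733211
cabernet: (20/83) × (14/20) × (2/20) × (11/20) × (13/20) ≈ 0.00603012
shiraz: (41/83) × (33/41) × (4/41) × (18/41) × (12/41) ≈ 0.00498423
Highest score → merlot.

merlot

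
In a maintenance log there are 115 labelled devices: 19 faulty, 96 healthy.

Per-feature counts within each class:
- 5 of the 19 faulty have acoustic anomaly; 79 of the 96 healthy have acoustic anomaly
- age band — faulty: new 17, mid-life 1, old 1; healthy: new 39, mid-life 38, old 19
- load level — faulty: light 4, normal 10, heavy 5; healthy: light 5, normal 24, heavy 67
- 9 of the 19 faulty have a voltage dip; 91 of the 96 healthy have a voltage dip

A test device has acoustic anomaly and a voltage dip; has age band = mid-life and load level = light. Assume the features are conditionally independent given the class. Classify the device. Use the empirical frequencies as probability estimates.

faulty: (19/115) × (5/19) × (1/19) × (4/19) × (9/19) ≈ 0.000228199
healthy: (96/115) × (79/96) × (38/96) × (5/96) × (91/96) ≈ 0.0134249
Highest score → healthy.

healthy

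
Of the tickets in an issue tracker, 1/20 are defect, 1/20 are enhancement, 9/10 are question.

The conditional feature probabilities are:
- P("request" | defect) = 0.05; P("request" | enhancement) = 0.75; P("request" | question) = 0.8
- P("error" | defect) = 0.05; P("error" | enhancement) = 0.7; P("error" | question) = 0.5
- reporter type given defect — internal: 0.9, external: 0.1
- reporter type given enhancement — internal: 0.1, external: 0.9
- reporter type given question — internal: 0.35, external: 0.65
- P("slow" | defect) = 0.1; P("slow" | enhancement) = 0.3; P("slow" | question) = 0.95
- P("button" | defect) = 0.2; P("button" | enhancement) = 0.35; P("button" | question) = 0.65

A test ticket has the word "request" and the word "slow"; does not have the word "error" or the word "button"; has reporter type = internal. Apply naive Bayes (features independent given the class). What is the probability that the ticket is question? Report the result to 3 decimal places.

defect: 0.05 × 0.05 × (1−0.05) × 0.9 × 0.1 × (1−0.2) = 0.000171
enhancement: 0.05 × 0.75 × (1−0.7) × 0.1 × 0.3 × (1−0.35) = 0.000219375
question: 0.9 × 0.8 × (1−0.5) × 0.35 × 0.95 × (1−0.65) = 0.041895
P(question | x) = 0.041895 / 0.042285375 ≈ 0.991

0.991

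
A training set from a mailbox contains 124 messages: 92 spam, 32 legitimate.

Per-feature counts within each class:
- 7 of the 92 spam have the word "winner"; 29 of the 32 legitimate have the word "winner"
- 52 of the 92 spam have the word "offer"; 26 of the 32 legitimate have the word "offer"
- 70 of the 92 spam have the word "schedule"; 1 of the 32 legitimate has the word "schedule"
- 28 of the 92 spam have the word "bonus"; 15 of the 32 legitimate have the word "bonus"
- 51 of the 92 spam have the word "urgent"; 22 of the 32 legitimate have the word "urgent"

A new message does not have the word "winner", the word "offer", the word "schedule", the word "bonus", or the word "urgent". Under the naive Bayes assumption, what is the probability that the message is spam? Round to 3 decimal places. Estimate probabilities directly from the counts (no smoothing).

spam: (92/124) × (85/92) × (40/92) × (22/92) × (64/92) × (41/92) ≈ 0.0220949
legitimate: (32/124) × (3/32) × (6/32) × (31/32) × (17/32) × (10/32) = 0.00072956085205078125
P(spam | x) = 0.0220949 / 0.02282446085205078125 ≈ 0.968

0.968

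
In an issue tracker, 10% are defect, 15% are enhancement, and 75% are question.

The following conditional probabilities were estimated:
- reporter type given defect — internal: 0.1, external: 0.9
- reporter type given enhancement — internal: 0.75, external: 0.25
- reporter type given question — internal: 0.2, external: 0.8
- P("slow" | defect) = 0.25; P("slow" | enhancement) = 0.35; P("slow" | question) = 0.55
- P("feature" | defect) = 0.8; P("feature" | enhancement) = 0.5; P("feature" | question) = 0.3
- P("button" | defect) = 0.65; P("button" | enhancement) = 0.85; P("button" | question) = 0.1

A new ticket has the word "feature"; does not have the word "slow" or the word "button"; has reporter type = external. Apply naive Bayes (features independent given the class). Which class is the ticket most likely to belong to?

defect: 0.1 × 0.9 × (1−0.25) × 0.8 × (1−0.65) = 0.0189
enhancement: 0.15 × 0.25 × (1−0.35) × 0.5 × (1−0.85) = 0.001828125
question: 0.75 × 0.8 × (1−0.55) × 0.3 × (1−0.1) = 0.0729
Highest score → question.

question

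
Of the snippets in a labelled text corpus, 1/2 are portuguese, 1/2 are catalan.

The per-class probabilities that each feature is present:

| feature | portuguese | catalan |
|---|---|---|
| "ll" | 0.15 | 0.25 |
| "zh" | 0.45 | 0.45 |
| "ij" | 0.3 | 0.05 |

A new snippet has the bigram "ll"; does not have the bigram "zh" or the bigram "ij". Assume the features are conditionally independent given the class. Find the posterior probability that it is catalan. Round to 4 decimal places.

portuguese: 0.5 × 0.15 × (1−0.45) × (1−0.3) = 0.028875
catalan: 0.5 × 0.25 × (1−0.45) × (1−0.05) = 0.0653125
P(catalan | x) = 0.0653125 / 0.0941875 ≈ 0.6934

0.6934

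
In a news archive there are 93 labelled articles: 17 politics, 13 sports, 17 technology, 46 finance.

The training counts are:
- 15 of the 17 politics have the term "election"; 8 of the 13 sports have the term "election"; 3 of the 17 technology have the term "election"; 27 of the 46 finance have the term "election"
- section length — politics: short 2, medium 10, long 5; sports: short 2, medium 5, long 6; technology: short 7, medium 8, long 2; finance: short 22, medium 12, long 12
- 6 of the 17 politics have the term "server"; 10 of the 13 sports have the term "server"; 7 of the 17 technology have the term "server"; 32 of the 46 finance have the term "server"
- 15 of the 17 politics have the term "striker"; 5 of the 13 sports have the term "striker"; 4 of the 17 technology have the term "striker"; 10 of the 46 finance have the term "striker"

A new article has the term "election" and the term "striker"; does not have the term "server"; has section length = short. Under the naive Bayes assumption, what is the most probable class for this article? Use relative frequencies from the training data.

politics: (17/93) × (15/17) × (2/17) × (11/17) × (15/17) ≈ 0.0108337
sports: (13/93) × (8/13) × (2/13) × (3/13) × (5/13) ≈ 0.00117462
technology: (17/93) × (3/17) × (7/17) × (10/17) × (4/17) ≈ 0.00183844
finance: (46/93) × (27/46) × (22/46) × (14/46) × (10/46) ≈ 0.00918667
Highest score → politics.

politics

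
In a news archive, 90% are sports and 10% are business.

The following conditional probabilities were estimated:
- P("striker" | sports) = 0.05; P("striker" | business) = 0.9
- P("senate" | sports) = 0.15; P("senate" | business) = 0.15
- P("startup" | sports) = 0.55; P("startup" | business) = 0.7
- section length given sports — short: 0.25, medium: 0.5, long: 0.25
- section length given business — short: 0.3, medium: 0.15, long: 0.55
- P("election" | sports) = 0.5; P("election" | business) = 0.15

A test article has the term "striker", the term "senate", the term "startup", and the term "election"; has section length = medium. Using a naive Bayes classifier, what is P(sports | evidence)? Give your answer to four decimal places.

0.8136

sports: 0.9 × 0.05 × 0.15 × 0.55 × 0.5 × 0.5 = 0.000928125
business: 0.1 × 0.9 × 0.15 × 0.7 × 0.15 × 0.15 = 0.000212625
P(sports | x) = 0.000928125 / 0.00114075 ≈ 0.8136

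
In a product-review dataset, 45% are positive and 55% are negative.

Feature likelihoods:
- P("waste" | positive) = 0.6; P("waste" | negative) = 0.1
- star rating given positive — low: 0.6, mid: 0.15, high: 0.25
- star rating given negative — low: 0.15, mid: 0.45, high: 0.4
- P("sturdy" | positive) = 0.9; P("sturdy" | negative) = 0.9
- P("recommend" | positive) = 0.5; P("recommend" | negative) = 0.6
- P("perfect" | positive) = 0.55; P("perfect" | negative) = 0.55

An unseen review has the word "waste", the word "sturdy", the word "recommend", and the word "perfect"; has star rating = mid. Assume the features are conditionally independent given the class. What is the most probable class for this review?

positive

positive: 0.45 × 0.6 × 0.15 × 0.9 × 0.5 × 0.55 = 0.01002375
negative: 0.55 × 0.1 × 0.45 × 0.9 × 0.6 × 0.55 = 0.00735075
Highest score → positive.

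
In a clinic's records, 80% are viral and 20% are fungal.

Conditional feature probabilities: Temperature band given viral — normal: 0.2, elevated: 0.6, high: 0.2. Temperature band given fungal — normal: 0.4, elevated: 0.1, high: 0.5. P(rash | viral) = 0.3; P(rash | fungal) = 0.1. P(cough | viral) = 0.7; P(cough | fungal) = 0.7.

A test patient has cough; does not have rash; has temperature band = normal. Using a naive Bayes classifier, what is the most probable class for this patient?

viral

viral: 0.8 × 0.2 × (1−0.3) × 0.7 = 0.0784
fungal: 0.2 × 0.4 × (1−0.1) × 0.7 = 0.0504
Highest score → viral.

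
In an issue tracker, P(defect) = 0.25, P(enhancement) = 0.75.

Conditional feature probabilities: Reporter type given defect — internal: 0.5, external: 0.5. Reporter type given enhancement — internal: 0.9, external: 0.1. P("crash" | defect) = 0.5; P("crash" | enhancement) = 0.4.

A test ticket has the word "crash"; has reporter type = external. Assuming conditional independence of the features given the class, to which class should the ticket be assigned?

defect

defect: 0.25 × 0.5 × 0.5 = 0.0625
enhancement: 0.75 × 0.1 × 0.4 = 0.03
Highest score → defect.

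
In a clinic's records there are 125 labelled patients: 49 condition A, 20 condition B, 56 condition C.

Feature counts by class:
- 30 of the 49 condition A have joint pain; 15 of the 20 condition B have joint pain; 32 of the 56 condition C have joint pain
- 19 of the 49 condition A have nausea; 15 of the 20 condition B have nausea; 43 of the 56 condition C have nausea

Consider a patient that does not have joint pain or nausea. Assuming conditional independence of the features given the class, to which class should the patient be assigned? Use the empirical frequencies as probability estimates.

condition A: (49/125) × (19/49) × (30/49) ≈ 0.0930612
condition B: (20/125) × (5/20) × (5/20) = 0.01
condition C: (56/125) × (24/56) × (13/56) ≈ 0.0445714
Highest score → condition A.

condition A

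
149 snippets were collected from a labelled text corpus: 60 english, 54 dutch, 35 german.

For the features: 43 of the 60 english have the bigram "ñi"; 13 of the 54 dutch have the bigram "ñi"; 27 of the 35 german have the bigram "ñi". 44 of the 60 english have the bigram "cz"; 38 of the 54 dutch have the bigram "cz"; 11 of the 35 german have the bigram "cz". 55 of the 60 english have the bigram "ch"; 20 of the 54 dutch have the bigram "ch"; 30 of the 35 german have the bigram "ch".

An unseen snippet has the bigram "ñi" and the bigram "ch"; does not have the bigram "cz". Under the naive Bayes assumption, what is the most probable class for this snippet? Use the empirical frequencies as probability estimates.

english: (60/149) × (43/60) × (16/60) × (55/60) ≈ 0.0705444
dutch: (54/149) × (13/54) × (16/54) × (20/54) ≈ 0.00957458
german: (35/149) × (27/35) × (24/35) × (30/35) ≈ 0.106506
Highest score → german.

german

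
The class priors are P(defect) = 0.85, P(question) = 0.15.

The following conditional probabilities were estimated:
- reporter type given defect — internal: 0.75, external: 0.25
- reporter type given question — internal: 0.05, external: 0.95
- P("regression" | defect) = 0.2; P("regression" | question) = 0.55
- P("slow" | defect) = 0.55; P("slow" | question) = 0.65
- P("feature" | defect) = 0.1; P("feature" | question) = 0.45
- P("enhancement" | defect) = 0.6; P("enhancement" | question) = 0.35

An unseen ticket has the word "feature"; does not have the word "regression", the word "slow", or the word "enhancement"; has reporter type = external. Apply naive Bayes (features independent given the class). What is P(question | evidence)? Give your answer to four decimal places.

0.6821

defect: 0.85 × 0.25 × (1−0.2) × (1−0.55) × 0.1 × (1−0.6) = 0.00306
question: 0.15 × 0.95 × (1−0.55) × (1−0.65) × 0.45 × (1−0.35) = 0.006564796875
P(question | x) = 0.006564796875 / 0.009624796875 ≈ 0.6821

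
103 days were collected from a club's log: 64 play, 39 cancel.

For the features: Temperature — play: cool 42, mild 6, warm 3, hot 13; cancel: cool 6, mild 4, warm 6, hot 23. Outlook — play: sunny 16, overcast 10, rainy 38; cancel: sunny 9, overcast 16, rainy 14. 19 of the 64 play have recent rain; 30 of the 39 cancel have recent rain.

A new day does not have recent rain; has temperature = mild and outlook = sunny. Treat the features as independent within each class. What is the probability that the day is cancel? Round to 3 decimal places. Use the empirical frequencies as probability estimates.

0.168

play: (64/103) × (6/64) × (16/64) × (45/64) ≈ 0.0102397
cancel: (39/103) × (4/39) × (9/39) × (9/39) ≈ 0.00206813
P(cancel | x) = 0.00206813 / 0.01230783 ≈ 0.168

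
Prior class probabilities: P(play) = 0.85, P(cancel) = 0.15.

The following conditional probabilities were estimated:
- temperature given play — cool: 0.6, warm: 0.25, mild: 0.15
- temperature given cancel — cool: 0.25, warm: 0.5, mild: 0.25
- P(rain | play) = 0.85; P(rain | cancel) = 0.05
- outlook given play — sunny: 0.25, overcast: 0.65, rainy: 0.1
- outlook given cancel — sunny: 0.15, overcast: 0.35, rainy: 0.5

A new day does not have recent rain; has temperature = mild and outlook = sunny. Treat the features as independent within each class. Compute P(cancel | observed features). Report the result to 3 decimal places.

play: 0.85 × 0.15 × (1−0.85) × 0.25 = 0.00478125
cancel: 0.15 × 0.25 × (1−0.05) × 0.15 = 0.00534375
P(cancel | x) = 0.00534375 / 0.010125 ≈ 0.528

0.528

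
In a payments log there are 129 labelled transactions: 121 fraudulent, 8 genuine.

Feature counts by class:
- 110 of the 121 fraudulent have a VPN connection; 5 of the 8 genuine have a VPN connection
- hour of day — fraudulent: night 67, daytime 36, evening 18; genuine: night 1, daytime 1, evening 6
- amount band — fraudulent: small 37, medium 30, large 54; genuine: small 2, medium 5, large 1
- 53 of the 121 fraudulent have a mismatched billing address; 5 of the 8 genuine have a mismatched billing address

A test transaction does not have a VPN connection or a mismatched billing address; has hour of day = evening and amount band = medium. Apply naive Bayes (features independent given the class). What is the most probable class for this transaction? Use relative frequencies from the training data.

genuine

fraudulent: (121/129) × (11/121) × (18/121) × (30/121) × (68/121) ≈ 0.00176746
genuine: (8/129) × (3/8) × (6/8) × (5/8) × (3/8) ≈ 0.00408794
Highest score → genuine.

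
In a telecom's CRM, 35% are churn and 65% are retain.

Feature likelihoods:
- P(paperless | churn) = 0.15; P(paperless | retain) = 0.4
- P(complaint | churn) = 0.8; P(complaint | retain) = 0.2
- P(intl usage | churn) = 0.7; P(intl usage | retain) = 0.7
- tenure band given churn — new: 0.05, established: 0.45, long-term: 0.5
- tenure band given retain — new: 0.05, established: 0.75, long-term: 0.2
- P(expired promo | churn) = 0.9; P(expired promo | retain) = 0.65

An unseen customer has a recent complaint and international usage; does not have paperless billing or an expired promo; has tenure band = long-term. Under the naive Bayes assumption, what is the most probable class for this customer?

churn: 0.35 × (1−0.15) × 0.8 × 0.7 × 0.5 × (1−0.9) = 0.00833
retain: 0.65 × (1−0.4) × 0.2 × 0.7 × 0.2 × (1−0.65) = 0.003822
Highest score → churn.

churn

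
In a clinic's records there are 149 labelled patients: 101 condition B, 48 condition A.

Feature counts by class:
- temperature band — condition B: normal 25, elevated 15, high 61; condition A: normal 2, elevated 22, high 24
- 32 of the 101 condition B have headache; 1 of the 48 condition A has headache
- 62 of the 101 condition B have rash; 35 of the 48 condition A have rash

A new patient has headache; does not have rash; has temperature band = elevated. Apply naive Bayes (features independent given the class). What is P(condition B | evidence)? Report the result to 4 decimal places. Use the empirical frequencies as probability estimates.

condition B: (101/149) × (15/101) × (32/101) × (39/101) ≈ 0.0123162
condition A: (48/149) × (22/48) × (1/48) × (13/48) ≈ 0.0008331
P(condition B | x) = 0.0123162 / 0.0131493 ≈ 0.9366

0.9366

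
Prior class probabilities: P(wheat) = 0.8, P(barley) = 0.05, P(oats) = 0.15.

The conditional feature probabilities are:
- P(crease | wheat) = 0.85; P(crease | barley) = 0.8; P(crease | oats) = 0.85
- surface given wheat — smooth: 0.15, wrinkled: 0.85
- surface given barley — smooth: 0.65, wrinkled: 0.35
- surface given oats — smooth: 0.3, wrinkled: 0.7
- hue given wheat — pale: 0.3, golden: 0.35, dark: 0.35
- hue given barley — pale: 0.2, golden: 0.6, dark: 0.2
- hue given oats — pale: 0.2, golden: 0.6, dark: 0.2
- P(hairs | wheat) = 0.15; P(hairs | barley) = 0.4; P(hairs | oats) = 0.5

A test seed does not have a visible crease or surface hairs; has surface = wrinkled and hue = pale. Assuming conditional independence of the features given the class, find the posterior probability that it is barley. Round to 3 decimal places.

wheat: 0.8 × (1−0.85) × 0.85 × 0.3 × (1−0.15) = 0.02601
barley: 0.05 × (1−0.8) × 0.35 × 0.2 × (1−0.4) = 0.00042
oats: 0.15 × (1−0.85) × 0.7 × 0.2 × (1−0.5) = 0.001575
P(barley | x) = 0.00042 / 0.028005 ≈ 0.015

0.015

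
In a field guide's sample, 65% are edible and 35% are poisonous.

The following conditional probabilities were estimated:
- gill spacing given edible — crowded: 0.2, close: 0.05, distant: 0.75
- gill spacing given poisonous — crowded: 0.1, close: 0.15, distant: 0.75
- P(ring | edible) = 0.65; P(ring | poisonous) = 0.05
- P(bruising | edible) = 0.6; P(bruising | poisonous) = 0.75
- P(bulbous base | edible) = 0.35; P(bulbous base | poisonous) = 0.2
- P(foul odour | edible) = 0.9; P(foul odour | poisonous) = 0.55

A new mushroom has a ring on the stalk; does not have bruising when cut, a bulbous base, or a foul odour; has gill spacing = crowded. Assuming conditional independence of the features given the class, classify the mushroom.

edible: 0.65 × 0.2 × 0.65 × (1−0.6) × (1−0.35) × (1−0.9) = 0.002197
poisonous: 0.35 × 0.1 × 0.05 × (1−0.75) × (1−0.2) × (1−0.55) = 0.0001575
Highest score → edible.

edible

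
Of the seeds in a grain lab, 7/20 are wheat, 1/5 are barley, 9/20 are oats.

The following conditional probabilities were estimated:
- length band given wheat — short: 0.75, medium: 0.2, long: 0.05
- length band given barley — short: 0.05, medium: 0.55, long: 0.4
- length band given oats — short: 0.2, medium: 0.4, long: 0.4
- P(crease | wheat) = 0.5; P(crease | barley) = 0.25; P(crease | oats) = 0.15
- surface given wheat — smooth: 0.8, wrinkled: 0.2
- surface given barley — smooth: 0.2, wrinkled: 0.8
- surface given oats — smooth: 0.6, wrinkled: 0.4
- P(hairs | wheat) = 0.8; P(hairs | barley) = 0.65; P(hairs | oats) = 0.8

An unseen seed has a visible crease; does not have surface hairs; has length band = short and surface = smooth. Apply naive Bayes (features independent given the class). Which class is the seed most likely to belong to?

wheat

wheat: 0.35 × 0.75 × 0.5 × 0.8 × (1−0.8) = 0.021
barley: 0.2 × 0.05 × 0.25 × 0.2 × (1−0.65) = 0.000175
oats: 0.45 × 0.2 × 0.15 × 0.6 × (1−0.8) = 0.00162
Highest score → wheat.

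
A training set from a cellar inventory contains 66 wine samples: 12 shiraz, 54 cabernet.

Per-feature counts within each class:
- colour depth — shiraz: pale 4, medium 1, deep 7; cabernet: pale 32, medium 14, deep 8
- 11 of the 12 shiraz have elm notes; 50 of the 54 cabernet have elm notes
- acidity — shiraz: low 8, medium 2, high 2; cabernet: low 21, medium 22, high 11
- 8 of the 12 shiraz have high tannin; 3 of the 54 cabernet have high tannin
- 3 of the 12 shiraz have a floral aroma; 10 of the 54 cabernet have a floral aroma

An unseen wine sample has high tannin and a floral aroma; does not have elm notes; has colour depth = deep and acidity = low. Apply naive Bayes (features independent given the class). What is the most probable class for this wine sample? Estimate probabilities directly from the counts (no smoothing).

shiraz: (12/66) × (7/12) × (1/12) × (8/12) × (8/12) × (3/12) ≈ 0.000982043
cabernet: (54/66) × (8/54) × (4/54) × (21/54) × (3/54) × (10/54) ≈ 0.0000359229
Highest score → shiraz.

shiraz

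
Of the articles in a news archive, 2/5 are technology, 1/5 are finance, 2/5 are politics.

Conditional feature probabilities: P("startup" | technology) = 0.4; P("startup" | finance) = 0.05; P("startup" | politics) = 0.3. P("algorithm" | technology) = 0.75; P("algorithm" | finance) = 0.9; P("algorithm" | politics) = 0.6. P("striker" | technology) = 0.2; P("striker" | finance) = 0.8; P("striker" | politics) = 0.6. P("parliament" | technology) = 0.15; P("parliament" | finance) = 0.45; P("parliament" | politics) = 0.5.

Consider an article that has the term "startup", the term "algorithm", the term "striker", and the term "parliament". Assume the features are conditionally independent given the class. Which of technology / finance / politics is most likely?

technology: 0.4 × 0.4 × 0.75 × 0.2 × 0.15 = 0.0036
finance: 0.2 × 0.05 × 0.9 × 0.8 × 0.45 = 0.00324
politics: 0.4 × 0.3 × 0.6 × 0.6 × 0.5 = 0.0216
Highest score → politics.

politics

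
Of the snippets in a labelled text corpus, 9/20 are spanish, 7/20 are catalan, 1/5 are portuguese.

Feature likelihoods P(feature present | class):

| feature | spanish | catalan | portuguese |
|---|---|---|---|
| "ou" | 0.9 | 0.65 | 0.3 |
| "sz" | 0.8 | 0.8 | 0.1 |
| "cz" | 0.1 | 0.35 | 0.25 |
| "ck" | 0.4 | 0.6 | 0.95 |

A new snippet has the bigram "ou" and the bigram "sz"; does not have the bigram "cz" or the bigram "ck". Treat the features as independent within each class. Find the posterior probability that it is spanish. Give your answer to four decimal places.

spanish: 0.45 × 0.9 × 0.8 × (1−0.1) × (1−0.4) = 0.17496
catalan: 0.35 × 0.65 × 0.8 × (1−0.35) × (1−0.6) = 0.04732
portuguese: 0.2 × 0.3 × 0.1 × (1−0.25) × (1−0.95) = 0.000225
P(spanish | x) = 0.17496 / 0.222505 ≈ 0.7863

0.7863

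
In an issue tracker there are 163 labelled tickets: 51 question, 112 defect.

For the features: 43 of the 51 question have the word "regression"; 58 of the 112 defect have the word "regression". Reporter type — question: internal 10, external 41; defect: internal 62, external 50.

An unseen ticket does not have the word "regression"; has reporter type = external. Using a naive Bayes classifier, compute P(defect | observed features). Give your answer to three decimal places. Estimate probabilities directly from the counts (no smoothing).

question: (51/163) × (8/51) × (41/51) ≈ 0.0394563
defect: (112/163) × (54/112) × (50/112) ≈ 0.147897
P(defect | x) = 0.147897 / 0.1873533 ≈ 0.789

0.789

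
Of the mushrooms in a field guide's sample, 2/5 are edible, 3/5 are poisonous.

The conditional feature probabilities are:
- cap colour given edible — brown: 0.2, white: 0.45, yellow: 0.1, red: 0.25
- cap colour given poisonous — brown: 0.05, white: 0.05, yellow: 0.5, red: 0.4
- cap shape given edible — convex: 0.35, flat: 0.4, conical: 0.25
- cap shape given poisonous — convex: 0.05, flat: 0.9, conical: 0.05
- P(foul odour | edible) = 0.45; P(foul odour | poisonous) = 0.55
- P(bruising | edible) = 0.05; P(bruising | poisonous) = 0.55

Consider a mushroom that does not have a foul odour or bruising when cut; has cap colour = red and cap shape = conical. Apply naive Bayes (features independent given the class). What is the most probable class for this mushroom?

edible: 0.4 × 0.25 × 0.25 × (1−0.45) × (1−0.05) = 0.0130625
poisonous: 0.6 × 0.4 × 0.05 × (1−0.55) × (1−0.55) = 0.00243
Highest score → edible.

edible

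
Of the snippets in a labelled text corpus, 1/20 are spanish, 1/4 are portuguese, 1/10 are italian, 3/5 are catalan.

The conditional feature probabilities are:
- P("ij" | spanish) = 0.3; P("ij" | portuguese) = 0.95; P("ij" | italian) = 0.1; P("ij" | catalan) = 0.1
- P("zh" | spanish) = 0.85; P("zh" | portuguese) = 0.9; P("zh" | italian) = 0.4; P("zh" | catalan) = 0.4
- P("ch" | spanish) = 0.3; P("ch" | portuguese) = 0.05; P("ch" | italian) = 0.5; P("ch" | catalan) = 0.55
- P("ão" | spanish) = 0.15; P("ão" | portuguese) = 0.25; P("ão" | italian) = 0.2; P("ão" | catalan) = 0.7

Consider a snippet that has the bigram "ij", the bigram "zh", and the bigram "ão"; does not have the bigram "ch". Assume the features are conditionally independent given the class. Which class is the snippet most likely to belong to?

spanish: 0.05 × 0.3 × 0.85 × (1−0.3) × 0.15 = 0.00133875
portuguese: 0.25 × 0.95 × 0.9 × (1−0.05) × 0.25 = 0.050765625
italian: 0.1 × 0.1 × 0.4 × (1−0.5) × 0.2 = 0.0004
catalan: 0.6 × 0.1 × 0.4 × (1−0.55) × 0.7 = 0.00756
Highest score → portuguese.

portuguese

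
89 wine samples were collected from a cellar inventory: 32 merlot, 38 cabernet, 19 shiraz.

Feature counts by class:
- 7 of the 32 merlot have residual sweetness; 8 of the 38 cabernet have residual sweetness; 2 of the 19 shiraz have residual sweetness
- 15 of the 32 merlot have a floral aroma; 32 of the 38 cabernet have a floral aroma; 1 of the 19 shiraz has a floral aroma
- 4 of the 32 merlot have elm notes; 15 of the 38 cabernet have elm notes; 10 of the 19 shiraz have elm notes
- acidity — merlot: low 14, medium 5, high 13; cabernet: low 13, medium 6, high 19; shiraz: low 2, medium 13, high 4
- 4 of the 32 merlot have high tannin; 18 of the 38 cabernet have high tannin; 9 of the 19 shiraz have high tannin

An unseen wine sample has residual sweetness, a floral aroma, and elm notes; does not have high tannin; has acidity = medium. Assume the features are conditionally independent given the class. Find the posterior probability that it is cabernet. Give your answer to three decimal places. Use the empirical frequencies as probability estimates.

merlot: (32/89) × (7/32) × (15/32) × (4/32) × (5/32) × (28/32) ≈ 0.000630068
cabernet: (38/89) × (8/38) × (32/38) × (15/38) × (6/38) × (20/38) ≈ 0.00248306
shiraz: (19/89) × (2/19) × (1/19) × (10/19) × (13/19) × (10/19) ≈ 0.000224166
P(cabernet | x) = 0.00248306 / 0.003337294 ≈ 0.744

0.744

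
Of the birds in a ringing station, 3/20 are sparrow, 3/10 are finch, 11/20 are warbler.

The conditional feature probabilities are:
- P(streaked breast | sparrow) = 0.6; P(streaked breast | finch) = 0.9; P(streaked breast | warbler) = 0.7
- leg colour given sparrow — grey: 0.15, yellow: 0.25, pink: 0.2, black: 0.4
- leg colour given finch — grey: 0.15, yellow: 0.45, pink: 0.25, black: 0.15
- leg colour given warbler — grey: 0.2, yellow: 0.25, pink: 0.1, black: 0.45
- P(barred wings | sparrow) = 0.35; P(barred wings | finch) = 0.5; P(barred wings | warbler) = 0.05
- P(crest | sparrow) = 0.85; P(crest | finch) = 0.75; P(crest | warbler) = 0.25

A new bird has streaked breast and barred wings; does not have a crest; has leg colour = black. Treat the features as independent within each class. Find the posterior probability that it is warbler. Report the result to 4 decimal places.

0.4831

sparrow: 0.15 × 0.6 × 0.4 × 0.35 × (1−0.85) = 0.00189
finch: 0.3 × 0.9 × 0.15 × 0.5 × (1−0.75) = 0.0050625
warbler: 0.55 × 0.7 × 0.45 × 0.05 × (1−0.25) = 0.006496875
P(warbler | x) = 0.006496875 / 0.013449375 ≈ 0.4831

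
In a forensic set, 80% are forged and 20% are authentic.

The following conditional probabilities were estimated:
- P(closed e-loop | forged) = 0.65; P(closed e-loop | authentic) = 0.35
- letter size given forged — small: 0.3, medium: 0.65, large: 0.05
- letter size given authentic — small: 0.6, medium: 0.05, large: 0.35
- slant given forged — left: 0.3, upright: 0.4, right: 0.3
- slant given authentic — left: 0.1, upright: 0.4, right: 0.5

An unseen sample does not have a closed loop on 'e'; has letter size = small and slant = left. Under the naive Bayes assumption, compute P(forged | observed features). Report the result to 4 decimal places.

0.7636

forged: 0.8 × (1−0.65) × 0.3 × 0.3 = 0.0252
authentic: 0.2 × (1−0.35) × 0.6 × 0.1 = 0.0078
P(forged | x) = 0.0252 / 0.033 ≈ 0.7636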